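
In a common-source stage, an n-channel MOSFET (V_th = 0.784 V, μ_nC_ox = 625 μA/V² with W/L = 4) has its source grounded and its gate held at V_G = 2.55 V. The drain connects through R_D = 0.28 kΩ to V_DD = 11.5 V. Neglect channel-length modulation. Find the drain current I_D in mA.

V_GS = V_G = 2.55 V, so V_ov = 2.55 − 0.784 = 1.77 V.
k_n = μ_nC_ox · (W/L) = 2.5 mA/V².
Assume saturation: I_D = ½ k_n V_ov² = 0.5 × 2.5 × 1.77² = 3.9 mA, giving V_DS = V_DD − I_D R_D = 11.5 − 3.9 × 0.28 = 10.4 V.
V_DS = 10.4 V ≥ V_ov = 1.77 V, confirming saturation.

I_D = 3.90 mA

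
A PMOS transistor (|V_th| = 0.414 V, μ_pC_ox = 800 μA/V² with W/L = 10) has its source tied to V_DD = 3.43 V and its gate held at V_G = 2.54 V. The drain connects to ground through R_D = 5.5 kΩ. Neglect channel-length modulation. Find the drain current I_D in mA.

I_D = 0.588 mA

V_SG = V_DD − V_G = 3.43 − 2.54 = 0.89 V, so V_ov = 0.89 − 0.414 = 0.476 V.
k_p = μ_pC_ox · (W/L) = 8 mA/V².
Assume saturation: I_D = ½ k_p V_ov² = 0.5 × 8 × 0.476² = 0.906 mA, giving V_SD = V_DD − I_D R_D = 3.43 − 0.906 × 5.5 = -1.55 V.
But -1.55 V < V_ov = 0.476 V, so the device is actually in triode.
In triode I_D = k_p[V_ov V_SD − ½ V_SD²] and I_D = (V_DD − V_SD)/R_D. Equating: 22 V_SD² − 21.94 V_SD + 3.43 = 0, giving V_SD = 0.194 V (the root below V_ov).
I_D = (3.43 − 0.194) / 5.5 = 0.588 mA.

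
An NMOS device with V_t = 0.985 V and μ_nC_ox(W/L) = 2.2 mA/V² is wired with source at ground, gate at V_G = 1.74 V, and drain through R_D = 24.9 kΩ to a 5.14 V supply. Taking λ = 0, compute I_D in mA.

I_D = 0.201 mA

V_GS = V_G = 1.74 V, so V_ov = 1.74 − 0.985 = 0.755 V.
Assume saturation: I_D = ½ k_n V_ov² = 0.5 × 2.2 × 0.755² = 0.627 mA, giving V_DS = V_DD − I_D R_D = 5.14 − 0.627 × 24.9 = -10.5 V.
But -10.5 V < V_ov = 0.755 V, so the device is actually in triode.
In triode I_D = k_n[V_ov V_DS − ½ V_DS²] and I_D = (V_DD − V_DS)/R_D. Equating: 27.4 V_DS² − 42.36 V_DS + 5.14 = 0, giving V_DS = 0.133 V (the root below V_ov).
I_D = (5.14 − 0.133) / 24.9 = 0.201 mA.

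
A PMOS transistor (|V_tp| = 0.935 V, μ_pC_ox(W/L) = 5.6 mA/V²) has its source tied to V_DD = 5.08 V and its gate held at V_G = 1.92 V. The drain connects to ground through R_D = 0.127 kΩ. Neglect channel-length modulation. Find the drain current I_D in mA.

V_SG = V_DD − V_G = 5.08 − 1.92 = 3.16 V, so V_ov = 3.16 − 0.935 = 2.23 V.
Assume saturation: I_D = ½ k_p V_ov² = 0.5 × 5.6 × 2.23² = 13.9 mA, giving V_SD = V_DD − I_D R_D = 5.08 − 13.9 × 0.127 = 3.32 V.
V_SD = 3.32 V ≥ V_ov = 2.23 V, confirming saturation.

I_D = 13.9 mA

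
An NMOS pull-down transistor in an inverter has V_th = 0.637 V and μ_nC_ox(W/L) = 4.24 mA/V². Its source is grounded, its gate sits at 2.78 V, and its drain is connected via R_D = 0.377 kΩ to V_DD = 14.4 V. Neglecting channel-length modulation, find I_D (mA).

I_D = 9.74 mA

V_GS = V_G = 2.78 V, so V_ov = 2.78 − 0.637 = 2.14 V.
Assume saturation: I_D = ½ k_n V_ov² = 0.5 × 4.24 × 2.14² = 9.74 mA, giving V_DS = V_DD − I_D R_D = 14.4 − 9.74 × 0.377 = 10.7 V.
V_DS = 10.7 V ≥ V_ov = 2.14 V, confirming saturation.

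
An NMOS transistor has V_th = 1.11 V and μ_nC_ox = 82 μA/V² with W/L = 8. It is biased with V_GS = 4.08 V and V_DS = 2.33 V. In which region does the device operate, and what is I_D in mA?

k_n = μ_nC_ox · (W/L) = 0.656 mA/V².
V_ov = V_GS − V_th = 4.08 − 1.11 = 2.97 V.
Since V_DS = 2.33 V < V_ov = 2.97 V, the device is in the triode region.
I_D = k_n [V_ov · V_DS − ½ V_DS²] = 0.656 × [2.97 × 2.33 − 0.5 × 2.33²] = 2.76 mA.

Triode; I_D = 2.76 mA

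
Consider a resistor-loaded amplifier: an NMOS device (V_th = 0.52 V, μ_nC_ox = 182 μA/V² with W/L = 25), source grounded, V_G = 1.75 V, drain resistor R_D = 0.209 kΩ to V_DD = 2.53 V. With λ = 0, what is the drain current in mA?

V_GS = V_G = 1.75 V, so V_ov = 1.75 − 0.52 = 1.23 V.
k_n = μ_nC_ox · (W/L) = 4.55 mA/V².
Assume saturation: I_D = ½ k_n V_ov² = 0.5 × 4.55 × 1.23² = 3.44 mA, giving V_DS = V_DD − I_D R_D = 2.53 − 3.44 × 0.209 = 1.81 V.
V_DS = 1.81 V ≥ V_ov = 1.23 V, confirming saturation.

I_D = 3.44 mA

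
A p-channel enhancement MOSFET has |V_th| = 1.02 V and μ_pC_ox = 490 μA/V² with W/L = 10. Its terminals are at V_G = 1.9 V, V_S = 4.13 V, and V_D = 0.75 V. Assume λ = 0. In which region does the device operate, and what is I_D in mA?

V_SG = V_S − V_G = 4.13 − 1.9 = 2.23 V; V_SD = V_S − V_D = 4.13 − 0.75 = 3.38 V.
k_p = μ_pC_ox · (W/L) = 4.9 mA/V².
V_ov = V_SG − |V_th| = 2.23 − 1.02 = 1.21 V.
Since V_SD = 3.38 V ≥ V_ov = 1.21 V, the device is in saturation.
I_D = ½ k_p V_ov² = 0.5 × 4.9 × 1.21² = 3.59 mA.

Saturation; I_D = 3.59 mA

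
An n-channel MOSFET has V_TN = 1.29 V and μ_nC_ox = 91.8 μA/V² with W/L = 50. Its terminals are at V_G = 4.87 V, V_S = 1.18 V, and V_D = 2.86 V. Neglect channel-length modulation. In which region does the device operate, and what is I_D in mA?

Triode; I_D = 12.0 mA

V_GS = V_G − V_S = 4.87 − 1.18 = 3.69 V; V_DS = V_D − V_S = 2.86 − 1.18 = 1.68 V.
k_n = μ_nC_ox · (W/L) = 4.59 mA/V².
V_ov = V_GS − V_TN = 3.69 − 1.29 = 2.4 V.
Since V_DS = 1.68 V < V_ov = 2.4 V, the device is in the triode region.
I_D = k_n [V_ov · V_DS − ½ V_DS²] = 4.59 × [2.4 × 1.68 − 0.5 × 1.68²] = 12 mA.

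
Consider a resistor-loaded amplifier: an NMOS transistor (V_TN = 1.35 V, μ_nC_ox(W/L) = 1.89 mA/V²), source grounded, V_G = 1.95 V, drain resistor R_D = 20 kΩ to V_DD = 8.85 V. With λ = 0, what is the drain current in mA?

I_D = 0.340 mA

V_GS = V_G = 1.95 V, so V_ov = 1.95 − 1.35 = 0.6 V.
Assume saturation: I_D = ½ k_n V_ov² = 0.5 × 1.89 × 0.6² = 0.34 mA, giving V_DS = V_DD − I_D R_D = 8.85 − 0.34 × 20 = 2.05 V.
V_DS = 2.05 V ≥ V_ov = 0.6 V, confirming saturation.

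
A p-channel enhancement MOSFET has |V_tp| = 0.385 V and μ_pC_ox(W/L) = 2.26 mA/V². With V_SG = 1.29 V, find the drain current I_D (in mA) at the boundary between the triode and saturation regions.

At the boundary V_SD = V_ov = V_SG − |V_tp| = 1.29 − 0.385 = 0.905 V.
I_D = ½ k_p V_ov² = 0.5 × 2.26 × 0.905² = 0.925 mA.

I_D = 0.925 mA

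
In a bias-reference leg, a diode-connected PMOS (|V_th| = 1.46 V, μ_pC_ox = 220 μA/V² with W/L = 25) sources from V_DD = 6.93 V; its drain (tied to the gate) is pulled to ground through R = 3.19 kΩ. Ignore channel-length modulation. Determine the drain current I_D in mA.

I_D = 1.48 mA

With gate tied to drain, V_SG = V_SD ≥ V_SG − |V_th|, so the device is in saturation.
k_p = μ_pC_ox · (W/L) = 5.5 mA/V².
KCL at the drain: ½ k_p (V_SG − |V_th|)² = (V_DD − V_SG)/R.
Let x = V_SG − 1.46. Then 8.77 x² + x − 5.47 = 0, giving x = 0.735 V (positive root), so V_SG = 2.19 V.
I_D = (V_DD − V_SG)/R = (6.93 − 2.19) / 3.19 = 1.48 mA.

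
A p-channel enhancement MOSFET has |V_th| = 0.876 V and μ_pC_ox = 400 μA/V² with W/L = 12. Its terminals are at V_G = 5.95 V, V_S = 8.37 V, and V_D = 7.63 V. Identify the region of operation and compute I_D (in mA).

Triode; I_D = 4.17 mA

V_SG = V_S − V_G = 8.37 − 5.95 = 2.42 V; V_SD = V_S − V_D = 8.37 − 7.63 = 0.74 V.
k_p = μ_pC_ox · (W/L) = 4.8 mA/V².
V_ov = V_SG − |V_th| = 2.42 − 0.876 = 1.54 V.
Since V_SD = 0.74 V < V_ov = 1.54 V, the device is in the triode region.
I_D = k_p [V_ov · V_SD − ½ V_SD²] = 4.8 × [1.54 × 0.74 − 0.5 × 0.74²] = 4.17 mA.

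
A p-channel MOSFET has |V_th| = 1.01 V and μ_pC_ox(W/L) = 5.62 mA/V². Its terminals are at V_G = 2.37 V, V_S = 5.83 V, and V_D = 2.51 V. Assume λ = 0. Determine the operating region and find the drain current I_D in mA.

V_SG = V_S − V_G = 5.83 − 2.37 = 3.46 V; V_SD = V_S − V_D = 5.83 − 2.51 = 3.32 V.
V_ov = V_SG − |V_th| = 3.46 − 1.01 = 2.45 V.
Since V_SD = 3.32 V ≥ V_ov = 2.45 V, the device is in saturation.
I_D = ½ k_p V_ov² = 0.5 × 5.62 × 2.45² = 16.9 mA.

Saturation; I_D = 16.9 mA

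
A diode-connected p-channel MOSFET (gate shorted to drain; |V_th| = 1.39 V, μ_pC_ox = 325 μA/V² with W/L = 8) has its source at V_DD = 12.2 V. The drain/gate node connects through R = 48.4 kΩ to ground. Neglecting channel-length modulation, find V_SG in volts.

With gate tied to drain, V_SG = V_SD ≥ V_SG − |V_th|, so the device is in saturation.
k_p = μ_pC_ox · (W/L) = 2.6 mA/V².
KCL at the drain: ½ k_p (V_SG − |V_th|)² = (V_DD − V_SG)/R.
Let x = V_SG − 1.39. Then 62.9 x² + x − 10.81 = 0, giving x = 0.407 V (positive root), so V_SG = 1.8 V.
I_D = (V_DD − V_SG)/R = (12.2 − 1.8) / 48.4 = 0.215 mA.

V_SG = 1.80 V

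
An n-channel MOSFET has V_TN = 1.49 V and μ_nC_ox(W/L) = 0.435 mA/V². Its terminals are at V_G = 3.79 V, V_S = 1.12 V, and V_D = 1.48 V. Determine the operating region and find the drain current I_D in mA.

V_GS = V_G − V_S = 3.79 − 1.12 = 2.67 V; V_DS = V_D − V_S = 1.48 − 1.12 = 0.36 V.
V_ov = V_GS − V_TN = 2.67 − 1.49 = 1.18 V.
Since V_DS = 0.36 V < V_ov = 1.18 V, the device is in the triode region.
I_D = k_n [V_ov · V_DS − ½ V_DS²] = 0.435 × [1.18 × 0.36 − 0.5 × 0.36²] = 0.157 mA.

Triode; I_D = 0.157 mA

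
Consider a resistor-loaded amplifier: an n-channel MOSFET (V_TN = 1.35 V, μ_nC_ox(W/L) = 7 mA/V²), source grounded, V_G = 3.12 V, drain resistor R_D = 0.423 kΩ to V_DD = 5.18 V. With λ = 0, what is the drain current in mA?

I_D = 9.56 mA

V_GS = V_G = 3.12 V, so V_ov = 3.12 − 1.35 = 1.77 V.
Assume saturation: I_D = ½ k_n V_ov² = 0.5 × 7 × 1.77² = 11 mA, giving V_DS = V_DD − I_D R_D = 5.18 − 11 × 0.423 = 0.542 V.
But 0.542 V < V_ov = 1.77 V, so the device is actually in triode.
In triode I_D = k_n[V_ov V_DS − ½ V_DS²] and I_D = (V_DD − V_DS)/R_D. Equating: 1.48 V_DS² − 6.241 V_DS + 5.18 = 0, giving V_DS = 1.14 V (the root below V_ov).
I_D = (5.18 − 1.14) / 0.423 = 9.56 mA.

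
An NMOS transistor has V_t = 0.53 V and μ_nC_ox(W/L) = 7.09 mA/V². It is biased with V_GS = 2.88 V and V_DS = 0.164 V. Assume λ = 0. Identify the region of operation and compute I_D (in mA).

Triode; I_D = 2.64 mA

V_ov = V_GS − V_t = 2.88 − 0.53 = 2.35 V.
Since V_DS = 0.164 V < V_ov = 2.35 V, the device is in the triode region.
I_D = k_n [V_ov · V_DS − ½ V_DS²] = 7.09 × [2.35 × 0.164 − 0.5 × 0.164²] = 2.64 mA.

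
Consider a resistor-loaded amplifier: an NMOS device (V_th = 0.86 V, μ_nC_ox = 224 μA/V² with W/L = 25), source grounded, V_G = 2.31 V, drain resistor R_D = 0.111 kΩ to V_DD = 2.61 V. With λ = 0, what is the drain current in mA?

I_D = 5.89 mA

V_GS = V_G = 2.31 V, so V_ov = 2.31 − 0.86 = 1.45 V.
k_n = μ_nC_ox · (W/L) = 5.6 mA/V².
Assume saturation: I_D = ½ k_n V_ov² = 0.5 × 5.6 × 1.45² = 5.89 mA, giving V_DS = V_DD − I_D R_D = 2.61 − 5.89 × 0.111 = 1.96 V.
V_DS = 1.96 V ≥ V_ov = 1.45 V, confirming saturation.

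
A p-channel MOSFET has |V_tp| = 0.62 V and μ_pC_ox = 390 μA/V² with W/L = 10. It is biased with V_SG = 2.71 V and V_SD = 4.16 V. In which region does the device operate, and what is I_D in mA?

k_p = μ_pC_ox · (W/L) = 3.9 mA/V².
V_ov = V_SG − |V_tp| = 2.71 − 0.62 = 2.09 V.
Since V_SD = 4.16 V ≥ V_ov = 2.09 V, the device is in saturation.
I_D = ½ k_p V_ov² = 0.5 × 3.9 × 2.09² = 8.52 mA.

Saturation; I_D = 8.52 mA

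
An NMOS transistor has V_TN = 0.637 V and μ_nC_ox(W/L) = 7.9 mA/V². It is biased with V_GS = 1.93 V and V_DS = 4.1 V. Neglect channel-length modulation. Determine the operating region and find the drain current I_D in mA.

Saturation; I_D = 6.60 mA

V_ov = V_GS − V_TN = 1.93 − 0.637 = 1.29 V.
Since V_DS = 4.1 V ≥ V_ov = 1.29 V, the device is in saturation.
I_D = ½ k_n V_ov² = 0.5 × 7.9 × 1.29² = 6.6 mA.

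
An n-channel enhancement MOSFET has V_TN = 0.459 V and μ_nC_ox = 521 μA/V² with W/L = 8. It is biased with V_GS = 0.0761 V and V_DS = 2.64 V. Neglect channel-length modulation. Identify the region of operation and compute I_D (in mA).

Cutoff; I_D = 0 mA

V_GS = 0.0761 V < V_TN = 0.459 V, so the transistor is in cutoff.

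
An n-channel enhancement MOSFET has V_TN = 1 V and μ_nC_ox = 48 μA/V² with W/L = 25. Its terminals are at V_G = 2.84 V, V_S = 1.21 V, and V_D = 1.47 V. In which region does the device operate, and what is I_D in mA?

Triode; I_D = 0.156 mA

V_GS = V_G − V_S = 2.84 − 1.21 = 1.63 V; V_DS = V_D − V_S = 1.47 − 1.21 = 0.26 V.
k_n = μ_nC_ox · (W/L) = 1.2 mA/V².
V_ov = V_GS − V_TN = 1.63 − 1 = 0.63 V.
Since V_DS = 0.26 V < V_ov = 0.63 V, the device is in the triode region.
I_D = k_n [V_ov · V_DS − ½ V_DS²] = 1.2 × [0.63 × 0.26 − 0.5 × 0.26²] = 0.156 mA.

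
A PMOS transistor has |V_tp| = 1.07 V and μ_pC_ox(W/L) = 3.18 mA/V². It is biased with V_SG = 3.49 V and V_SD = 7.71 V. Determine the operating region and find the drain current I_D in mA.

V_ov = V_SG − |V_tp| = 3.49 − 1.07 = 2.42 V.
Since V_SD = 7.71 V ≥ V_ov = 2.42 V, the device is in saturation.
I_D = ½ k_p V_ov² = 0.5 × 3.18 × 2.42² = 9.31 mA.

Saturation; I_D = 9.31 mA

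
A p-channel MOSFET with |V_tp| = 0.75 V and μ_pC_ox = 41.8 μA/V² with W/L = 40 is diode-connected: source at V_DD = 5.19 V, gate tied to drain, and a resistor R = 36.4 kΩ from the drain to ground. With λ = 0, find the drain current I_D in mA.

I_D = 0.112 mA

With gate tied to drain, V_SG = V_SD ≥ V_SG − |V_tp|, so the device is in saturation.
k_p = μ_pC_ox · (W/L) = 1.672 mA/V².
KCL at the drain: ½ k_p (V_SG − |V_tp|)² = (V_DD − V_SG)/R.
Let x = V_SG − 0.75. Then 30.4 x² + x − 4.44 = 0, giving x = 0.366 V (positive root), so V_SG = 1.12 V.
I_D = (V_DD − V_SG)/R = (5.19 − 1.12) / 36.4 = 0.112 mA.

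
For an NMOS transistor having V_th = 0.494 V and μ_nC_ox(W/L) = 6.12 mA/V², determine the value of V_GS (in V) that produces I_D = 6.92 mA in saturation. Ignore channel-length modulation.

V_GS = 2.00 V

In saturation I_D = ½ k_n (V_GS − V_th)², so V_GS − V_th = √(2 I_D / k_n) = √(2 × 6.92 / 6.12) = 1.5 V.
V_GS = 0.494 + 1.5 = 2 V.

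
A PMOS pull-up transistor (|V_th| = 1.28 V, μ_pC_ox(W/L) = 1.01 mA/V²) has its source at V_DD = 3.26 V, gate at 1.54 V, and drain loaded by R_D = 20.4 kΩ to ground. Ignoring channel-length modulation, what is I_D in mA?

I_D = 0.0978 mA

V_SG = V_DD − V_G = 3.26 − 1.54 = 1.72 V, so V_ov = 1.72 − 1.28 = 0.44 V.
Assume saturation: I_D = ½ k_p V_ov² = 0.5 × 1.01 × 0.44² = 0.0978 mA, giving V_SD = V_DD − I_D R_D = 3.26 − 0.0978 × 20.4 = 1.27 V.
V_SD = 1.27 V ≥ V_ov = 0.44 V, confirming saturation.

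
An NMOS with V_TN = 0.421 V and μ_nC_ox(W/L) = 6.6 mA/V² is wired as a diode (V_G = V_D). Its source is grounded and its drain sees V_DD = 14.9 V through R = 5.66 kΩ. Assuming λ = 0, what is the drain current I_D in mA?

I_D = 2.41 mA

With gate tied to drain, V_GS = V_DS ≥ V_GS − V_TN, so the device is in saturation.
KCL at the drain: ½ k_n (V_GS − V_TN)² = (V_DD − V_GS)/R.
Let x = V_GS − 0.421. Then 18.7 x² + x − 14.48 = 0, giving x = 0.854 V (positive root), so V_GS = 1.28 V.
I_D = (V_DD − V_GS)/R = (14.9 − 1.28) / 5.66 = 2.41 mA.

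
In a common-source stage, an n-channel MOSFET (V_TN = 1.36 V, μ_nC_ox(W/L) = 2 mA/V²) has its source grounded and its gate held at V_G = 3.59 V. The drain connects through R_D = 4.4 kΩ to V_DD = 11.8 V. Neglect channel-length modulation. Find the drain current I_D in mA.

V_GS = V_G = 3.59 V, so V_ov = 3.59 − 1.36 = 2.23 V.
Assume saturation: I_D = ½ k_n V_ov² = 0.5 × 2 × 2.23² = 4.97 mA, giving V_DS = V_DD − I_D R_D = 11.8 − 4.97 × 4.4 = -10.1 V.
But -10.1 V < V_ov = 2.23 V, so the device is actually in triode.
In triode I_D = k_n[V_ov V_DS − ½ V_DS²] and I_D = (V_DD − V_DS)/R_D. Equating: 4.4 V_DS² − 20.62 V_DS + 11.8 = 0, giving V_DS = 0.667 V (the root below V_ov).
I_D = (11.8 − 0.667) / 4.4 = 2.53 mA.

I_D = 2.53 mA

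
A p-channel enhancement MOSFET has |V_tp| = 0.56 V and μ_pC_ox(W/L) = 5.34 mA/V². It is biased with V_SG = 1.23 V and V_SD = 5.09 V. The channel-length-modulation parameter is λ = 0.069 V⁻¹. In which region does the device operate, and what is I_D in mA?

V_ov = V_SG − |V_tp| = 1.23 − 0.56 = 0.67 V.
Since V_SD = 5.09 V ≥ V_ov = 0.67 V, the device is in saturation.
I_D = ½ k_p V_ov² (1 + λ V_SD) = 0.5 × 5.34 × 0.67² × (1 + 0.069 × 5.09) = 1.62 mA.

Saturation; I_D = 1.62 mA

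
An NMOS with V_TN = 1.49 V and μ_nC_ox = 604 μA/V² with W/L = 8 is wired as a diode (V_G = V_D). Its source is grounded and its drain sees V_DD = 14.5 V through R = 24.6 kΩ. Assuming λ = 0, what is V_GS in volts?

With gate tied to drain, V_GS = V_DS ≥ V_GS − V_TN, so the device is in saturation.
k_n = μ_nC_ox · (W/L) = 4.832 mA/V².
KCL at the drain: ½ k_n (V_GS − V_TN)² = (V_DD − V_GS)/R.
Let x = V_GS − 1.49. Then 59.4 x² + x − 13.01 = 0, giving x = 0.46 V (positive root), so V_GS = 1.95 V.
I_D = (V_DD − V_GS)/R = (14.5 − 1.95) / 24.6 = 0.51 mA.

V_GS = 1.95 V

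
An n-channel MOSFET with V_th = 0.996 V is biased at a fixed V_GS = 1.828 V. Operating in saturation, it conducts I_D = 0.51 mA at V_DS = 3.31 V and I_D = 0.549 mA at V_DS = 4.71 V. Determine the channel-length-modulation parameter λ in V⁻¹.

λ = 0.0667 V⁻¹

With V_GS fixed, I_D ∝ (1 + λ V_DS) in saturation, so I_D2/I_D1 = (1 + λ V_DS2)/(1 + λ V_DS1).
0.549/0.51 = 1.076 = (1 + 4.71 λ)/(1 + 3.31 λ).
Solving: λ (I_D1 V_DS2 − I_D2 V_DS1) = I_D2 − I_D1, so λ = (0.549 − 0.51) / (0.51 × 4.71 − 0.549 × 3.31) = 0.039 / 0.585 = 0.0667 V⁻¹.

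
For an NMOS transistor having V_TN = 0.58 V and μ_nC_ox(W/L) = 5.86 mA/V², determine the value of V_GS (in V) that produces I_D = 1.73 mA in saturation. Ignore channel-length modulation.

In saturation I_D = ½ k_n (V_GS − V_TN)², so V_GS − V_TN = √(2 I_D / k_n) = √(2 × 1.73 / 5.86) = 0.768 V.
V_GS = 0.58 + 0.768 = 1.35 V.

V_GS = 1.35 V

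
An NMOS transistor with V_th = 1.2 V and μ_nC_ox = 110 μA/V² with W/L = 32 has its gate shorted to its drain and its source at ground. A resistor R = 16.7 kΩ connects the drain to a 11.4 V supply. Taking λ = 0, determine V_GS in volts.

With gate tied to drain, V_GS = V_DS ≥ V_GS − V_th, so the device is in saturation.
k_n = μ_nC_ox · (W/L) = 3.52 mA/V².
KCL at the drain: ½ k_n (V_GS − V_th)² = (V_DD − V_GS)/R.
Let x = V_GS − 1.2. Then 29.4 x² + x − 10.2 = 0, giving x = 0.572 V (positive root), so V_GS = 1.77 V.
I_D = (V_DD − V_GS)/R = (11.4 − 1.77) / 16.7 = 0.577 mA.

V_GS = 1.77 V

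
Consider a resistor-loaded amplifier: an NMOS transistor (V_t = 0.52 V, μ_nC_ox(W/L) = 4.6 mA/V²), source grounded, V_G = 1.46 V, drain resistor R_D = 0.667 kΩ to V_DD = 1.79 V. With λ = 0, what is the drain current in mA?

I_D = 1.78 mA

V_GS = V_G = 1.46 V, so V_ov = 1.46 − 0.52 = 0.94 V.
Assume saturation: I_D = ½ k_n V_ov² = 0.5 × 4.6 × 0.94² = 2.03 mA, giving V_DS = V_DD − I_D R_D = 1.79 − 2.03 × 0.667 = 0.434 V.
But 0.434 V < V_ov = 0.94 V, so the device is actually in triode.
In triode I_D = k_n[V_ov V_DS − ½ V_DS²] and I_D = (V_DD − V_DS)/R_D. Equating: 1.53 V_DS² − 3.884 V_DS + 1.79 = 0, giving V_DS = 0.606 V (the root below V_ov).
I_D = (1.79 − 0.606) / 0.667 = 1.78 mA.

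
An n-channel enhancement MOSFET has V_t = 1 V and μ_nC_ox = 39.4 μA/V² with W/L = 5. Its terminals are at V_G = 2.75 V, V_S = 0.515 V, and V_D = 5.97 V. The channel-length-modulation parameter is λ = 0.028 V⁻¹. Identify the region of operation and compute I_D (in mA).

V_GS = V_G − V_S = 2.75 − 0.515 = 2.23 V; V_DS = V_D − V_S = 5.97 − 0.515 = 5.46 V.
k_n = μ_nC_ox · (W/L) = 0.197 mA/V².
V_ov = V_GS − V_t = 2.23 − 1 = 1.23 V.
Since V_DS = 5.46 V ≥ V_ov = 1.23 V, the device is in saturation.
I_D = ½ k_n V_ov² (1 + λ V_DS) = 0.5 × 0.197 × 1.23² × (1 + 0.028 × 5.46) = 0.173 mA.

Saturation; I_D = 0.173 mA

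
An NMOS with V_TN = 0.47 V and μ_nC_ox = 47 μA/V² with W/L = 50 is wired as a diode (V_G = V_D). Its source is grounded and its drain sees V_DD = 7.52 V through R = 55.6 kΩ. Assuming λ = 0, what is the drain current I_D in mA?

With gate tied to drain, V_GS = V_DS ≥ V_GS − V_TN, so the device is in saturation.
k_n = μ_nC_ox · (W/L) = 2.35 mA/V².
KCL at the drain: ½ k_n (V_GS − V_TN)² = (V_DD − V_GS)/R.
Let x = V_GS − 0.47. Then 65.3 x² + x − 7.05 = 0, giving x = 0.321 V (positive root), so V_GS = 0.791 V.
I_D = (V_DD − V_GS)/R = (7.52 − 0.791) / 55.6 = 0.121 mA.

I_D = 0.121 mA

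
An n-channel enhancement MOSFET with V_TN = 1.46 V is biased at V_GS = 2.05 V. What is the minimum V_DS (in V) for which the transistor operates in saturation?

The boundary between triode and saturation is V_DS = V_GS − V_TN = V_ov.
V_ov = 2.05 − 1.46 = 0.59 V.

V_DS,sat = 0.590 V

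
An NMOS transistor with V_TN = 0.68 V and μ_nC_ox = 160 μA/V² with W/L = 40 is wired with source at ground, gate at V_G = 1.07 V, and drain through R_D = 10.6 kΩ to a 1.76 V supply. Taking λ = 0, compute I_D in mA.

V_GS = V_G = 1.07 V, so V_ov = 1.07 − 0.68 = 0.39 V.
k_n = μ_nC_ox · (W/L) = 6.4 mA/V².
Assume saturation: I_D = ½ k_n V_ov² = 0.5 × 6.4 × 0.39² = 0.487 mA, giving V_DS = V_DD − I_D R_D = 1.76 − 0.487 × 10.6 = -3.4 V.
But -3.4 V < V_ov = 0.39 V, so the device is actually in triode.
In triode I_D = k_n[V_ov V_DS − ½ V_DS²] and I_D = (V_DD − V_DS)/R_D. Equating: 33.9 V_DS² − 27.46 V_DS + 1.76 = 0, giving V_DS = 0.0702 V (the root below V_ov).
I_D = (1.76 − 0.0702) / 10.6 = 0.159 mA.

I_D = 0.159 mA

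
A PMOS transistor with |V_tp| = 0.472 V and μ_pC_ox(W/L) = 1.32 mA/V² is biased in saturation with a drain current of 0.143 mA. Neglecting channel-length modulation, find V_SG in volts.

In saturation I_D = ½ k_p (V_SG − |V_tp|)², so V_SG − |V_tp| = √(2 I_D / k_p) = √(2 × 0.143 / 1.32) = 0.465 V.
V_SG = 0.472 + 0.465 = 0.937 V.

V_SG = 0.937 V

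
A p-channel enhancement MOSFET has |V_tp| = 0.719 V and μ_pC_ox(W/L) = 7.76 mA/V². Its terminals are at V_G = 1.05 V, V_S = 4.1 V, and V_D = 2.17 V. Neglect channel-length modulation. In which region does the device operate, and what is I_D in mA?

V_SG = V_S − V_G = 4.1 − 1.05 = 3.05 V; V_SD = V_S − V_D = 4.1 − 2.17 = 1.93 V.
V_ov = V_SG − |V_tp| = 3.05 − 0.719 = 2.33 V.
Since V_SD = 1.93 V < V_ov = 2.33 V, the device is in the triode region.
I_D = k_p [V_ov · V_SD − ½ V_SD²] = 7.76 × [2.33 × 1.93 − 0.5 × 1.93²] = 20.5 mA.

Triode; I_D = 20.5 mA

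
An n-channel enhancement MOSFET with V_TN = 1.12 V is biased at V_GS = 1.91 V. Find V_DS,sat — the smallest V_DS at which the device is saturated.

V_DS,sat = 0.790 V

The boundary between triode and saturation is V_DS = V_GS − V_TN = V_ov.
V_ov = 1.91 − 1.12 = 0.79 V.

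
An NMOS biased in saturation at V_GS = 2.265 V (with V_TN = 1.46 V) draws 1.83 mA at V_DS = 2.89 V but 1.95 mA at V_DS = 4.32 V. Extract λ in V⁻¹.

With V_GS fixed, I_D ∝ (1 + λ V_DS) in saturation, so I_D2/I_D1 = (1 + λ V_DS2)/(1 + λ V_DS1).
1.95/1.83 = 1.066 = (1 + 4.32 λ)/(1 + 2.89 λ).
Solving: λ (I_D1 V_DS2 − I_D2 V_DS1) = I_D2 − I_D1, so λ = (1.95 − 1.83) / (1.83 × 4.32 − 1.95 × 2.89) = 0.12 / 2.27 = 0.0529 V⁻¹.

λ = 0.0529 V⁻¹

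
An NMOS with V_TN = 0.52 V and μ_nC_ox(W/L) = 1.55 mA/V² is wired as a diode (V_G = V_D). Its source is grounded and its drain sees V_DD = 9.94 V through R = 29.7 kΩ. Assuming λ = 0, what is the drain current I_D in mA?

I_D = 0.296 mA

With gate tied to drain, V_GS = V_DS ≥ V_GS − V_TN, so the device is in saturation.
KCL at the drain: ½ k_n (V_GS − V_TN)² = (V_DD − V_GS)/R.
Let x = V_GS − 0.52. Then 23 x² + x − 9.42 = 0, giving x = 0.618 V (positive root), so V_GS = 1.14 V.
I_D = (V_DD − V_GS)/R = (9.94 − 1.14) / 29.7 = 0.296 mA.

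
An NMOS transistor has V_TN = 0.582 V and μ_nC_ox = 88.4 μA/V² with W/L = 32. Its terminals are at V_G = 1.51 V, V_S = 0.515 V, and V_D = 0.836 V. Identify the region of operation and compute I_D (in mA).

Triode; I_D = 0.229 mA

V_GS = V_G − V_S = 1.51 − 0.515 = 0.995 V; V_DS = V_D − V_S = 0.836 − 0.515 = 0.321 V.
k_n = μ_nC_ox · (W/L) = 2.829 mA/V².
V_ov = V_GS − V_TN = 0.995 − 0.582 = 0.413 V.
Since V_DS = 0.321 V < V_ov = 0.413 V, the device is in the triode region.
I_D = k_n [V_ov · V_DS − ½ V_DS²] = 2.829 × [0.413 × 0.321 − 0.5 × 0.321²] = 0.229 mA.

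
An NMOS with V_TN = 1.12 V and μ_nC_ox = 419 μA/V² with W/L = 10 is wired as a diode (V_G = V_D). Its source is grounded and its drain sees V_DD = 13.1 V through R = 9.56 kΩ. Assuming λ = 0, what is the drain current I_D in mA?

With gate tied to drain, V_GS = V_DS ≥ V_GS − V_TN, so the device is in saturation.
k_n = μ_nC_ox · (W/L) = 4.19 mA/V².
KCL at the drain: ½ k_n (V_GS − V_TN)² = (V_DD − V_GS)/R.
Let x = V_GS − 1.12. Then 20 x² + x − 11.98 = 0, giving x = 0.749 V (positive root), so V_GS = 1.87 V.
I_D = (V_DD − V_GS)/R = (13.1 − 1.87) / 9.56 = 1.17 mA.

I_D = 1.17 mA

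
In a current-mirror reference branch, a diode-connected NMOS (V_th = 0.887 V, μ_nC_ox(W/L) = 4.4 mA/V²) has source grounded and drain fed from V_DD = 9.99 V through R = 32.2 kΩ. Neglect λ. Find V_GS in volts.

V_GS = 1.24 V

With gate tied to drain, V_GS = V_DS ≥ V_GS − V_th, so the device is in saturation.
KCL at the drain: ½ k_n (V_GS − V_th)² = (V_DD − V_GS)/R.
Let x = V_GS − 0.887. Then 70.8 x² + x − 9.103 = 0, giving x = 0.351 V (positive root), so V_GS = 1.24 V.
I_D = (V_DD − V_GS)/R = (9.99 − 1.24) / 32.2 = 0.272 mA.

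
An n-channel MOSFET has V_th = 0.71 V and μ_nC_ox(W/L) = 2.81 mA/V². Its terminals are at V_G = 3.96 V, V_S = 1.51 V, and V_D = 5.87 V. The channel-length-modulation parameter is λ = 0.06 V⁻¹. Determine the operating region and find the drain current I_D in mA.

V_GS = V_G − V_S = 3.96 − 1.51 = 2.45 V; V_DS = V_D − V_S = 5.87 − 1.51 = 4.36 V.
V_ov = V_GS − V_th = 2.45 − 0.71 = 1.74 V.
Since V_DS = 4.36 V ≥ V_ov = 1.74 V, the device is in saturation.
I_D = ½ k_n V_ov² (1 + λ V_DS) = 0.5 × 2.81 × 1.74² × (1 + 0.06 × 4.36) = 5.37 mA.

Saturation; I_D = 5.37 mA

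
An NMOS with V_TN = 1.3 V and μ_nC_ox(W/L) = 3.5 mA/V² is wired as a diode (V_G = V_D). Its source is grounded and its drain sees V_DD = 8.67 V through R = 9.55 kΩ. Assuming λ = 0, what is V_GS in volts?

V_GS = 1.93 V

With gate tied to drain, V_GS = V_DS ≥ V_GS − V_TN, so the device is in saturation.
KCL at the drain: ½ k_n (V_GS − V_TN)² = (V_DD − V_GS)/R.
Let x = V_GS − 1.3. Then 16.7 x² + x − 7.37 = 0, giving x = 0.635 V (positive root), so V_GS = 1.93 V.
I_D = (V_DD − V_GS)/R = (8.67 − 1.93) / 9.55 = 0.705 mA.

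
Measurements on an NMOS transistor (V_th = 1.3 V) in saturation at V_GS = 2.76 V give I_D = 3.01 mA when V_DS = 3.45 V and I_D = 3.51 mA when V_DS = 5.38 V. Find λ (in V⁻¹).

λ = 0.122 V⁻¹

With V_GS fixed, I_D ∝ (1 + λ V_DS) in saturation, so I_D2/I_D1 = (1 + λ V_DS2)/(1 + λ V_DS1).
3.51/3.01 = 1.166 = (1 + 5.38 λ)/(1 + 3.45 λ).
Solving: λ (I_D1 V_DS2 − I_D2 V_DS1) = I_D2 − I_D1, so λ = (3.51 − 3.01) / (3.01 × 5.38 − 3.51 × 3.45) = 0.5 / 4.08 = 0.122 V⁻¹.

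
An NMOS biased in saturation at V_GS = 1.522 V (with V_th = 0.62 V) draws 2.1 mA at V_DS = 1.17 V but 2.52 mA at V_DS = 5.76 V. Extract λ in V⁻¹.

With V_GS fixed, I_D ∝ (1 + λ V_DS) in saturation, so I_D2/I_D1 = (1 + λ V_DS2)/(1 + λ V_DS1).
2.52/2.1 = 1.2 = (1 + 5.76 λ)/(1 + 1.17 λ).
Solving: λ (I_D1 V_DS2 − I_D2 V_DS1) = I_D2 − I_D1, so λ = (2.52 − 2.1) / (2.1 × 5.76 − 2.52 × 1.17) = 0.42 / 9.15 = 0.0459 V⁻¹.

λ = 0.0459 V⁻¹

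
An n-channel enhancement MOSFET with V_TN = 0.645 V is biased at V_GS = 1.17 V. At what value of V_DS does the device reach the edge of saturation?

V_DS,sat = 0.525 V

The boundary between triode and saturation is V_DS = V_GS − V_TN = V_ov.
V_ov = 1.17 − 0.645 = 0.525 V.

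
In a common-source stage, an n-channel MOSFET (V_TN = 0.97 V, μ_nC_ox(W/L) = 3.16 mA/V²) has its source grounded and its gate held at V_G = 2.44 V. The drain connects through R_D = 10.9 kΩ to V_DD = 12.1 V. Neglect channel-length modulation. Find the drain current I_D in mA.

V_GS = V_G = 2.44 V, so V_ov = 2.44 − 0.97 = 1.47 V.
Assume saturation: I_D = ½ k_n V_ov² = 0.5 × 3.16 × 1.47² = 3.41 mA, giving V_DS = V_DD − I_D R_D = 12.1 − 3.41 × 10.9 = -25.1 V.
But -25.1 V < V_ov = 1.47 V, so the device is actually in triode.
In triode I_D = k_n[V_ov V_DS − ½ V_DS²] and I_D = (V_DD − V_DS)/R_D. Equating: 17.2 V_DS² − 51.63 V_DS + 12.1 = 0, giving V_DS = 0.256 V (the root below V_ov).
I_D = (12.1 − 0.256) / 10.9 = 1.09 mA.

I_D = 1.09 mA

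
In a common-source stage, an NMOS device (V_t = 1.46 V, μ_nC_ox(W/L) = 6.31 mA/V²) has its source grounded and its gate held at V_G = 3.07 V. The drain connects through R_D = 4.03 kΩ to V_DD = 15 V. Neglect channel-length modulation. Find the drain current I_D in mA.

I_D = 3.62 mA

V_GS = V_G = 3.07 V, so V_ov = 3.07 − 1.46 = 1.61 V.
Assume saturation: I_D = ½ k_n V_ov² = 0.5 × 6.31 × 1.61² = 8.18 mA, giving V_DS = V_DD − I_D R_D = 15 − 8.18 × 4.03 = -18 V.
But -18 V < V_ov = 1.61 V, so the device is actually in triode.
In triode I_D = k_n[V_ov V_DS − ½ V_DS²] and I_D = (V_DD − V_DS)/R_D. Equating: 12.7 V_DS² − 41.94 V_DS + 15 = 0, giving V_DS = 0.408 V (the root below V_ov).
I_D = (15 − 0.408) / 4.03 = 3.62 mA.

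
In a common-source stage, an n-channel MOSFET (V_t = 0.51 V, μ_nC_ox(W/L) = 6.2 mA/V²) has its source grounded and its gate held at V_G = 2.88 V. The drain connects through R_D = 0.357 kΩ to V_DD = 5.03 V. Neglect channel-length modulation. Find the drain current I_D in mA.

V_GS = V_G = 2.88 V, so V_ov = 2.88 − 0.51 = 2.37 V.
Assume saturation: I_D = ½ k_n V_ov² = 0.5 × 6.2 × 2.37² = 17.4 mA, giving V_DS = V_DD − I_D R_D = 5.03 − 17.4 × 0.357 = -1.19 V.
But -1.19 V < V_ov = 2.37 V, so the device is actually in triode.
In triode I_D = k_n[V_ov V_DS − ½ V_DS²] and I_D = (V_DD − V_DS)/R_D. Equating: 1.11 V_DS² − 6.246 V_DS + 5.03 = 0, giving V_DS = 0.973 V (the root below V_ov).
I_D = (5.03 − 0.973) / 0.357 = 11.4 mA.

I_D = 11.4 mA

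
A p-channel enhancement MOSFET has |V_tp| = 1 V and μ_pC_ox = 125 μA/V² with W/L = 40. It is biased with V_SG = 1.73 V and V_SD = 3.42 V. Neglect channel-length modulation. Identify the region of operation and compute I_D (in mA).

k_p = μ_pC_ox · (W/L) = 5 mA/V².
V_ov = V_SG − |V_tp| = 1.73 − 1 = 0.73 V.
Since V_SD = 3.42 V ≥ V_ov = 0.73 V, the device is in saturation.
I_D = ½ k_p V_ov² = 0.5 × 5 × 0.73² = 1.33 mA.

Saturation; I_D = 1.33 mA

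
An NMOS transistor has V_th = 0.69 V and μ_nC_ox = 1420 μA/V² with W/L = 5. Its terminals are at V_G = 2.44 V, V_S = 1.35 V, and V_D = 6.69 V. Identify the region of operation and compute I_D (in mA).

Saturation; I_D = 0.568 mA

V_GS = V_G − V_S = 2.44 − 1.35 = 1.09 V; V_DS = V_D − V_S = 6.69 − 1.35 = 5.34 V.
k_n = μ_nC_ox · (W/L) = 7.1 mA/V².
V_ov = V_GS − V_th = 1.09 − 0.69 = 0.4 V.
Since V_DS = 5.34 V ≥ V_ov = 0.4 V, the device is in saturation.
I_D = ½ k_n V_ov² = 0.5 × 7.1 × 0.4² = 0.568 mA.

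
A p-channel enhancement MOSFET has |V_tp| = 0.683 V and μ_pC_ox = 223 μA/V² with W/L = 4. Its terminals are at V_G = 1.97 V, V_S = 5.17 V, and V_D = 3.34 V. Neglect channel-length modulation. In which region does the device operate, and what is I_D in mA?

Triode; I_D = 2.62 mA

V_SG = V_S − V_G = 5.17 − 1.97 = 3.2 V; V_SD = V_S − V_D = 5.17 − 3.34 = 1.83 V.
k_p = μ_pC_ox · (W/L) = 0.892 mA/V².
V_ov = V_SG − |V_tp| = 3.2 − 0.683 = 2.52 V.
Since V_SD = 1.83 V < V_ov = 2.52 V, the device is in the triode region.
I_D = k_p [V_ov · V_SD − ½ V_SD²] = 0.892 × [2.52 × 1.83 − 0.5 × 1.83²] = 2.62 mA.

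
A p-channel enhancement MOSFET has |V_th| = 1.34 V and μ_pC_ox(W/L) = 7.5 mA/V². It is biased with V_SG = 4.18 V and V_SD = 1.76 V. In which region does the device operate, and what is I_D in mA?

Triode; I_D = 25.9 mA

V_ov = V_SG − |V_th| = 4.18 − 1.34 = 2.84 V.
Since V_SD = 1.76 V < V_ov = 2.84 V, the device is in the triode region.
I_D = k_p [V_ov · V_SD − ½ V_SD²] = 7.5 × [2.84 × 1.76 − 0.5 × 1.76²] = 25.9 mA.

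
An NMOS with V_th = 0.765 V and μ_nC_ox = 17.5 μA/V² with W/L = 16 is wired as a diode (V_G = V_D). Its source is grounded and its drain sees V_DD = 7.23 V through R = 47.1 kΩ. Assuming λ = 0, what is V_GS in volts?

With gate tied to drain, V_GS = V_DS ≥ V_GS − V_th, so the device is in saturation.
k_n = μ_nC_ox · (W/L) = 0.28 mA/V².
KCL at the drain: ½ k_n (V_GS − V_th)² = (V_DD − V_GS)/R.
Let x = V_GS − 0.765. Then 6.59 x² + x − 6.465 = 0, giving x = 0.917 V (positive root), so V_GS = 1.68 V.
I_D = (V_DD − V_GS)/R = (7.23 − 1.68) / 47.1 = 0.118 mA.

V_GS = 1.68 V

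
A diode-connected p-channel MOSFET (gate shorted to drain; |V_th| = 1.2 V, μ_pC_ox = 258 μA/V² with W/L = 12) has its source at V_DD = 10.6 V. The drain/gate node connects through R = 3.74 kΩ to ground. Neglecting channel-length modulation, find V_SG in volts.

V_SG = 2.39 V

With gate tied to drain, V_SG = V_SD ≥ V_SG − |V_th|, so the device is in saturation.
k_p = μ_pC_ox · (W/L) = 3.096 mA/V².
KCL at the drain: ½ k_p (V_SG − |V_th|)² = (V_DD − V_SG)/R.
Let x = V_SG − 1.2. Then 5.79 x² + x − 9.4 = 0, giving x = 1.19 V (positive root), so V_SG = 2.39 V.
I_D = (V_DD − V_SG)/R = (10.6 − 2.39) / 3.74 = 2.19 mA.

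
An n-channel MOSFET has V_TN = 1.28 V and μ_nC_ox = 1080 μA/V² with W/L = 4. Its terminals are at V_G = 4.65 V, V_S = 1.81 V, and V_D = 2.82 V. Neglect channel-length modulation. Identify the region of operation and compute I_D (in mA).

V_GS = V_G − V_S = 4.65 − 1.81 = 2.84 V; V_DS = V_D − V_S = 2.82 − 1.81 = 1.01 V.
k_n = μ_nC_ox · (W/L) = 4.32 mA/V².
V_ov = V_GS − V_TN = 2.84 − 1.28 = 1.56 V.
Since V_DS = 1.01 V < V_ov = 1.56 V, the device is in the triode region.
I_D = k_n [V_ov · V_DS − ½ V_DS²] = 4.32 × [1.56 × 1.01 − 0.5 × 1.01²] = 4.6 mA.

Triode; I_D = 4.60 mA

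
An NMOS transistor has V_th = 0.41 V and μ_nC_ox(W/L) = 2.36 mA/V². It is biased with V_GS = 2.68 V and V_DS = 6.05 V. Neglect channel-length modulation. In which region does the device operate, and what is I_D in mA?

Saturation; I_D = 6.08 mA

V_ov = V_GS − V_th = 2.68 − 0.41 = 2.27 V.
Since V_DS = 6.05 V ≥ V_ov = 2.27 V, the device is in saturation.
I_D = ½ k_n V_ov² = 0.5 × 2.36 × 2.27² = 6.08 mA.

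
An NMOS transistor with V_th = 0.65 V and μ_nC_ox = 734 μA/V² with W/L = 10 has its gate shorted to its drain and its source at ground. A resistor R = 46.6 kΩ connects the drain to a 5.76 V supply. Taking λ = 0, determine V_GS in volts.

With gate tied to drain, V_GS = V_DS ≥ V_GS − V_th, so the device is in saturation.
k_n = μ_nC_ox · (W/L) = 7.34 mA/V².
KCL at the drain: ½ k_n (V_GS − V_th)² = (V_DD − V_GS)/R.
Let x = V_GS − 0.65. Then 171 x² + x − 5.11 = 0, giving x = 0.17 V (positive root), so V_GS = 0.82 V.
I_D = (V_DD − V_GS)/R = (5.76 − 0.82) / 46.6 = 0.106 mA.

V_GS = 0.820 V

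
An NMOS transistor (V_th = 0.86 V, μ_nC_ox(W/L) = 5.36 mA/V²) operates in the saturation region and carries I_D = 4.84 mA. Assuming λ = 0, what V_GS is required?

In saturation I_D = ½ k_n (V_GS − V_th)², so V_GS − V_th = √(2 I_D / k_n) = √(2 × 4.84 / 5.36) = 1.34 V.
V_GS = 0.86 + 1.34 = 2.2 V.

V_GS = 2.20 V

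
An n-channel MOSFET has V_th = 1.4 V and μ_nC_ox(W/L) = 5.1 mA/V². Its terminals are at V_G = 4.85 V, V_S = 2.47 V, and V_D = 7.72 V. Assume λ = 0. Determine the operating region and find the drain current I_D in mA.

Saturation; I_D = 2.45 mA

V_GS = V_G − V_S = 4.85 − 2.47 = 2.38 V; V_DS = V_D − V_S = 7.72 − 2.47 = 5.25 V.
V_ov = V_GS − V_th = 2.38 − 1.4 = 0.98 V.
Since V_DS = 5.25 V ≥ V_ov = 0.98 V, the device is in saturation.
I_D = ½ k_n V_ov² = 0.5 × 5.1 × 0.98² = 2.45 mA.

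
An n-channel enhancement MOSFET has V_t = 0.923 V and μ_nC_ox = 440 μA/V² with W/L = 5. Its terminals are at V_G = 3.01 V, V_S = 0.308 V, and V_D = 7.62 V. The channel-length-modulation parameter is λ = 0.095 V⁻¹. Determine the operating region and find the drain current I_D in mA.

Saturation; I_D = 5.90 mA

V_GS = V_G − V_S = 3.01 − 0.308 = 2.7 V; V_DS = V_D − V_S = 7.62 − 0.308 = 7.31 V.
k_n = μ_nC_ox · (W/L) = 2.2 mA/V².
V_ov = V_GS − V_t = 2.7 − 0.923 = 1.78 V.
Since V_DS = 7.31 V ≥ V_ov = 1.78 V, the device is in saturation.
I_D = ½ k_n V_ov² (1 + λ V_DS) = 0.5 × 2.2 × 1.78² × (1 + 0.095 × 7.31) = 5.9 mA.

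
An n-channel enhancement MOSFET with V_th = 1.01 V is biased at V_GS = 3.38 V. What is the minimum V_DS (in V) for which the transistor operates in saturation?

V_DS,sat = 2.37 V

The boundary between triode and saturation is V_DS = V_GS − V_th = V_ov.
V_ov = 3.38 − 1.01 = 2.37 V.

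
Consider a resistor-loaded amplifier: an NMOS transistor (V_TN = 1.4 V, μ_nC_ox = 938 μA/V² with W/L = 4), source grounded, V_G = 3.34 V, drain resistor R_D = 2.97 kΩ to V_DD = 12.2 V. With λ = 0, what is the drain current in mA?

I_D = 3.89 mA

V_GS = V_G = 3.34 V, so V_ov = 3.34 − 1.4 = 1.94 V.
k_n = μ_nC_ox · (W/L) = 3.752 mA/V².
Assume saturation: I_D = ½ k_n V_ov² = 0.5 × 3.752 × 1.94² = 7.06 mA, giving V_DS = V_DD − I_D R_D = 12.2 − 7.06 × 2.97 = -8.77 V.
But -8.77 V < V_ov = 1.94 V, so the device is actually in triode.
In triode I_D = k_n[V_ov V_DS − ½ V_DS²] and I_D = (V_DD − V_DS)/R_D. Equating: 5.57 V_DS² − 22.62 V_DS + 12.2 = 0, giving V_DS = 0.64 V (the root below V_ov).
I_D = (12.2 − 0.64) / 2.97 = 3.89 mA.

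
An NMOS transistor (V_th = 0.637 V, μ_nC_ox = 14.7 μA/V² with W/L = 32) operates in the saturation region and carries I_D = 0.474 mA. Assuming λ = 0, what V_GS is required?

V_GS = 2.06 V

k_n = μ_nC_ox · (W/L) = 0.4704 mA/V².
In saturation I_D = ½ k_n (V_GS − V_th)², so V_GS − V_th = √(2 I_D / k_n) = √(2 × 0.474 / 0.4704) = 1.42 V.
V_GS = 0.637 + 1.42 = 2.06 V.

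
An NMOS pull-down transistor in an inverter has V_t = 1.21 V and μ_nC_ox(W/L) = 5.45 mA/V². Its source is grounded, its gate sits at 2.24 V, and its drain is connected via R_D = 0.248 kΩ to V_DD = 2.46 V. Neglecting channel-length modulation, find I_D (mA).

V_GS = V_G = 2.24 V, so V_ov = 2.24 − 1.21 = 1.03 V.
Assume saturation: I_D = ½ k_n V_ov² = 0.5 × 5.45 × 1.03² = 2.89 mA, giving V_DS = V_DD − I_D R_D = 2.46 − 2.89 × 0.248 = 1.74 V.
V_DS = 1.74 V ≥ V_ov = 1.03 V, confirming saturation.

I_D = 2.89 mA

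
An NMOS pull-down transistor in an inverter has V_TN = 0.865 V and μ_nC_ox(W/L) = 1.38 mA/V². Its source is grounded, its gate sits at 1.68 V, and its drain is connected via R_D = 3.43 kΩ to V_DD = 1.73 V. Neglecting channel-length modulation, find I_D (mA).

I_D = 0.371 mA

V_GS = V_G = 1.68 V, so V_ov = 1.68 − 0.865 = 0.815 V.
Assume saturation: I_D = ½ k_n V_ov² = 0.5 × 1.38 × 0.815² = 0.458 mA, giving V_DS = V_DD − I_D R_D = 1.73 − 0.458 × 3.43 = 0.158 V.
But 0.158 V < V_ov = 0.815 V, so the device is actually in triode.
In triode I_D = k_n[V_ov V_DS − ½ V_DS²] and I_D = (V_DD − V_DS)/R_D. Equating: 2.37 V_DS² − 4.858 V_DS + 1.73 = 0, giving V_DS = 0.459 V (the root below V_ov).
I_D = (1.73 − 0.459) / 3.43 = 0.371 mA.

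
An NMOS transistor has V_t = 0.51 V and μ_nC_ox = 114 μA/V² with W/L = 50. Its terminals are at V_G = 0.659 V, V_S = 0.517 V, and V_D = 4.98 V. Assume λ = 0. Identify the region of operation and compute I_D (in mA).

Cutoff; I_D = 0 mA

V_GS = V_G − V_S = 0.659 − 0.517 = 0.142 V; V_DS = V_D − V_S = 4.98 − 0.517 = 4.46 V.
V_GS = 0.142 V < V_t = 0.51 V, so the transistor is in cutoff.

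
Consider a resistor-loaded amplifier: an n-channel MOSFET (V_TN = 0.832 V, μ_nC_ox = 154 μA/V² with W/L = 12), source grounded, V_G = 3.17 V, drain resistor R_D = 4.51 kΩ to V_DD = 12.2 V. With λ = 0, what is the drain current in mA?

I_D = 2.55 mA

V_GS = V_G = 3.17 V, so V_ov = 3.17 − 0.832 = 2.34 V.
k_n = μ_nC_ox · (W/L) = 1.848 mA/V².
Assume saturation: I_D = ½ k_n V_ov² = 0.5 × 1.848 × 2.34² = 5.05 mA, giving V_DS = V_DD − I_D R_D = 12.2 − 5.05 × 4.51 = -10.6 V.
But -10.6 V < V_ov = 2.34 V, so the device is actually in triode.
In triode I_D = k_n[V_ov V_DS − ½ V_DS²] and I_D = (V_DD − V_DS)/R_D. Equating: 4.17 V_DS² − 20.49 V_DS + 12.2 = 0, giving V_DS = 0.693 V (the root below V_ov).
I_D = (12.2 − 0.693) / 4.51 = 2.55 mA.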